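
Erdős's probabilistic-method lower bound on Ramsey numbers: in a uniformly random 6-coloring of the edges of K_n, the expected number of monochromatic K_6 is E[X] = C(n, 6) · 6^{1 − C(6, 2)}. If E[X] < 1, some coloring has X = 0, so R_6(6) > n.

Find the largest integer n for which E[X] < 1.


We need C(n, 6) · 6^{1 − 15} < 1, i.e. C(n, 6) < 6^{15 − 1} = 78364164096.
Check values of n near the boundary:
  n = 193: C(193, 6) = 66364016544; 66364016544 < 78364164096? YES
  n = 194: C(194, 6) = 68482017072; 68482017072 < 78364164096? YES
  n = 195: C(195, 6) = 70656049360; 70656049360 < 78364164096? YES
  n = 196: C(196, 6) = 72887293024; 72887293024 < 78364164096? YES
  n = 197: C(197, 6) = 75176946208; 75176946208 < 78364164096? YES
  n = 198: C(198, 6) = 77526225777; 77526225777 < 78364164096? YES
  n = 199: C(199, 6) = 79936367511; 79936367511 < 78364164096? NO
  n = 200: C(200, 6) = 82408626300; 82408626300 < 78364164096? NO
  n = 201: C(201, 6) = 84944276340; 84944276340 < 78364164096? NO
The largest n with C(n, 6) < 78364164096 is n = 198 (where E[X] = 25842075259/26121388032 ≈ 0.9893). Hence R_6(6) > 198, i.e. R_6(6) ≥ 199.

Largest n = 198; hence R_6(6) > 198.


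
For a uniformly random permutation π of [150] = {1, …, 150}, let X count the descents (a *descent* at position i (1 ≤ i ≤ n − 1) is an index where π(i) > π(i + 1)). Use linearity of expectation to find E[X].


Write X = Σ X_I over i = 1, …, 149, with X_I the indicator of one descent.
There are 149 indicators.
For each fixed i, the pair (π(i), π(i+1)) is a uniformly random ordered pair of distinct values from {1, …, 150}; by symmetry P[π(i) > π(i+1)] = 1/2.
By linearity: E[X] = 149 · (1/2) = (150 − 1) · (1/2) = 149/2 ≈ 74.50000.

E[X] = 149/2 = 74.50000.


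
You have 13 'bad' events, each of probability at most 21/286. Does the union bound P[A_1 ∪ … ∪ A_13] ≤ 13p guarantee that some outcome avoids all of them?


Union bound: P[∪_{i=1}^{13} A_i] ≤ Σ_i P[A_i] ≤ 13·p = 13·(21/286) = 21/22.
Numerically: 21/22 ≈ 0.955.
Is 21/22 < 1? YES.
Since P[∪ A_i] ≤ 21/22 < 1, the complement has P[∩ A_i^c] ≥ 1 − 21/22 = 1/22 > 0, so some outcome avoids every A_i.

13·p = 21/22 ≈ 0.955; existence CERTIFIED by the union bound.


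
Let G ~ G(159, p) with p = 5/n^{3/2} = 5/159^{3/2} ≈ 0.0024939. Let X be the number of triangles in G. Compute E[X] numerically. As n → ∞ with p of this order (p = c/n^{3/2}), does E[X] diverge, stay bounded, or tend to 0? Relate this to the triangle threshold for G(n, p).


Number of potential triangles: C(159, 3) = 657359.
Each occurs with probability p³ ≈ (0.0024939)³ ≈ 1.5510398e-08.
By linearity: E[X] = C(159, 3)·p³ ≈ 657359 · 1.5510398e-08 ≈ 0.01020.
Since α = 3/2 > 1, p = c/n^{3/2} = o(1/n) is below the triangle threshold p ~ 1/n. Asymptotically E[X] ~ (c³/6)·n^{3(1−α)} = (5³/6)·n^{-1.5} → 0, so by Markov's inequality G has no triangles w.h.p.

E[X] ≈ 0.01020; in regime p = Θ(1/n^{3/2}) E[X] tends to 0 (below the triangle threshold p ~ 1/n).


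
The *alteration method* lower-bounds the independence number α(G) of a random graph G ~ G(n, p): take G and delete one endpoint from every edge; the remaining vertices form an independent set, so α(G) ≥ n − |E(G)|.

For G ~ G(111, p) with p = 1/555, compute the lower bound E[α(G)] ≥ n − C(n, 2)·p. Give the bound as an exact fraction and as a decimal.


E[|E(G)|] = C(111, 2)·p = 6105 · (1/555) = 11.
E[α(G)] ≥ n − E[|E(G)|] = 111 − 11 = 100.
Numerically: ≈ 100.00000.
(This is only a lower bound; the true E[α(G)] may be larger.)

E[α(G)] ≥ 100 ≈ 100.00000.


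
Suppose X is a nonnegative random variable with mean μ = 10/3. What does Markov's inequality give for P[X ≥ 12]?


μ = E[X] = 10/3, a = 12.
Markov: P[X ≥ 12] ≤ μ/a = (10/3)/12 = 5/18.
Numerically: ≈ 0.277778.
(Since a = 12 > μ = 3.333333, the bound 5/18 is < 1 and informative.)

P[X ≥ 12] ≤ 5/18 ≈ 0.277778.


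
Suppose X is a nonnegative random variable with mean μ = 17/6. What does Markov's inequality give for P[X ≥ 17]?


μ = E[X] = 17/6, a = 17.
Markov: P[X ≥ 17] ≤ μ/a = (17/6)/17 = 1/6.
Numerically: ≈ 0.16667.
(Since a = 17 > μ = 2.83333, the bound 1/6 is < 1 and informative.)

P[X ≥ 17] ≤ 1/6 ≈ 0.16667.


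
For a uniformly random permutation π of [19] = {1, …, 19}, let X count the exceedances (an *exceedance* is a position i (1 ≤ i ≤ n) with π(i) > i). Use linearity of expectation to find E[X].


Write X = Σ_{i=1}^{19} X_i, where X_i = 1_{π(i) > i}.
For each fixed i, π(i) is uniform over {1, …, 19} (marginal of a uniform permutation), so P[π(i) > i] = (n − i)/n. Summing: Σ_{i=1}^{19} (n − i)/n = (0 + 1 + … + 18)/19 = 19(19 − 1)/(2·19) = (19 − 1)/2.
Hence E[X] = Σ_{i=1}^{19} (19 − i)/19 = 9 ≈ 9.000000.

E[X] = 9 = 9.000000.


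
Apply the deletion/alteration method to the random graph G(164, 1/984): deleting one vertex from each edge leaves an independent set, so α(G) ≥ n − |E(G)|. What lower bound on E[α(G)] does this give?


E[|E(G)|] = C(164, 2)·p = 13366 · (1/984) = 163/12.
E[α(G)] ≥ n − E[|E(G)|] = 164 − 163/12 = 1805/12.
Numerically: ≈ 150.41667.
(This is only a lower bound; the true E[α(G)] may be larger.)

E[α(G)] ≥ 1805/12 ≈ 150.41667.


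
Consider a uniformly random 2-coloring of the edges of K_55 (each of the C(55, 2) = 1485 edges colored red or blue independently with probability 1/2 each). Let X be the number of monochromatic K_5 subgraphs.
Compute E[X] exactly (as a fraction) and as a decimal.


Let X = Σ_S X_S over the C(55, 5) = 3478761 subsets S of size 5, where X_S = 1 if the K_5 on S is monochromatic.
For a fixed S, the K_5 on S has C(5, 2) = 10 edges. P[all 10 edges red] = (1/2)^10, and likewise for blue, so P[monochromatic] = 2·(1/2)^10 = 2^{1 − 10} = 1/512.
By linearity: E[X] = C(55, 5) · 2^{1 − 10} = 3478761 · 1/512 = 3478761/512.
Numerically: E[X] ≈ 6794.45508.

E[X] = C(55,5)·2^(1−C(5,2)) = 3478761/512 ≈ 6794.45508.


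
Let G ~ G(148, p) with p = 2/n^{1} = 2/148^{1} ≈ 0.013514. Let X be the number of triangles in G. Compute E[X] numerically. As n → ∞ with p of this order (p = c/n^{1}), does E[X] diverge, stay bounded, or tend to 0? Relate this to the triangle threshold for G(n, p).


Number of potential triangles: C(148, 3) = 529396.
Each occurs with probability p³ ≈ (0.013514)³ ≈ 2.4677709e-06.
By linearity: E[X] = C(148, 3)·p³ ≈ 529396 · 2.4677709e-06 ≈ 1.30643.
Here α = 1, so p = 2/n is exactly at the triangle threshold p ~ 1/n. Asymptotically E[X] → c³/6 = 2³/6 = 4/3 ≈ 1.33333, a bounded constant. In this regime the triangle count is asymptotically Poisson(c³/6).

E[X] ≈ 1.30643; in regime p = Θ(1/n^{1}) E[X] stays bounded (at the triangle threshold p ~ 1/n).


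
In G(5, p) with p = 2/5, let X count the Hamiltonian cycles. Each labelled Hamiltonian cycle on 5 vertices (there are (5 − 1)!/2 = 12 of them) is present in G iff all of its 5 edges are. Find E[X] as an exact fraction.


K_5 has (5 − 1)!/2 = 12 labelled Hamiltonian cycles.
For each such Hamiltonian cycle H, let X_H = 1 if all 5 edges of H are present in G. Then P[X_H = 1] = p^{5} = (2/5)^{5} = 32/3125.
Summing the indicators: E[X] = Σ_H E[X_H] = 12 · p^{5} = 12 · 32/3125 = 384/3125.
Numerically: E[X] ≈ 0.12288.

E[X] = 12 · (2/5)^{5} = 384/3125 ≈ 0.12288.


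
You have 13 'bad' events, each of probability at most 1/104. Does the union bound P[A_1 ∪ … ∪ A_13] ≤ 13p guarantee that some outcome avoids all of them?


Union bound: P[∪_{i=1}^{13} A_i] ≤ Σ_i P[A_i] ≤ 13·p = 13·(1/104) = 1/8.
Numerically: 1/8 ≈ 0.12500.
Is 1/8 < 1? YES.
Since P[∪ A_i] ≤ 1/8 < 1, the complement has P[∩ A_i^c] ≥ 1 − 1/8 = 7/8 > 0, so some outcome avoids every A_i.

13·p = 1/8 ≈ 0.12500; existence CERTIFIED by the union bound.


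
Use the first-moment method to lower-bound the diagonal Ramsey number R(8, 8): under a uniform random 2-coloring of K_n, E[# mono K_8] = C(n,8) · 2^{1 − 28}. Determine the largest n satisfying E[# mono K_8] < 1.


We need C(n, 8) · 2^{1 − 28} < 1, i.e. C(n, 8) < 2^{28 − 1} = 134217728.
Check values of n near the boundary:
  n = 36: C(36, 8) = 30260340; 30260340 < 134217728? YES
  n = 37: C(37, 8) = 38608020; 38608020 < 134217728? YES
  n = 38: C(38, 8) = 48903492; 48903492 < 134217728? YES
  n = 39: C(39, 8) = 61523748; 61523748 < 134217728? YES
  n = 40: C(40, 8) = 76904685; 76904685 < 134217728? YES
  n = 41: C(41, 8) = 95548245; 95548245 < 134217728? YES
  n = 42: C(42, 8) = 118030185; 118030185 < 134217728? YES
  n = 43: C(43, 8) = 145008513; 145008513 < 134217728? NO
  n = 44: C(44, 8) = 177232627; 177232627 < 134217728? NO
The largest n with C(n, 8) < 134217728 is n = 42 (where E[X] = 118030185/134217728 ≈ 0.87939). Hence R(8, 8) > 42, i.e. R(8, 8) ≥ 43.

Largest n = 42; hence R(8, 8) > 42.


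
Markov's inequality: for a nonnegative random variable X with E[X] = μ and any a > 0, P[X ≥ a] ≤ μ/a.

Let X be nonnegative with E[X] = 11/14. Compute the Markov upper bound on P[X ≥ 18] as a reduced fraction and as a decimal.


μ = E[X] = 11/14, a = 18.
Markov: P[X ≥ 18] ≤ μ/a = (11/14)/18 = 11/252.
Numerically: ≈ 0.0437.
(Since a = 18 > μ = 0.7857, the bound 11/252 is < 1 and informative.)

P[X ≥ 18] ≤ 11/252 ≈ 0.0437.


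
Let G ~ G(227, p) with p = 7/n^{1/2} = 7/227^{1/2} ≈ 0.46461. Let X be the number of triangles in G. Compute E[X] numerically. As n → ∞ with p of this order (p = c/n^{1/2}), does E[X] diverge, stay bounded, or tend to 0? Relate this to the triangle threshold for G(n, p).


Number of potential triangles: C(227, 3) = 1923825.
Each occurs with probability p³ ≈ (0.46461)³ ≈ 1.0028947e-01.
By linearity: E[X] = C(227, 3)·p³ ≈ 1923825 · 1.0028947e-01 ≈ 192939.38876.
Since α = 1/2 < 1, p = c/n^{1/2} ≫ 1/n is above the triangle threshold p ~ 1/n. Asymptotically E[X] ~ (c³/6)·n^{3(1−α)} = (7³/6)·n^{1.5} → ∞; triangles are abundant w.h.p.

E[X] ≈ 192939.38876; in regime p = Θ(1/n^{1/2}) E[X] diverges (above the triangle threshold p ~ 1/n).


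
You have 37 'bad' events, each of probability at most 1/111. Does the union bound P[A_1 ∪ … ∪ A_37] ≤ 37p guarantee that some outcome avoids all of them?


Union bound: P[∪_{i=1}^{37} A_i] ≤ Σ_i P[A_i] ≤ 37·p = 37·(1/111) = 1/3.
Numerically: 1/3 ≈ 0.333333.
Is 1/3 < 1? YES.
Since P[∪ A_i] ≤ 1/3 < 1, the complement has P[∩ A_i^c] ≥ 1 − 1/3 = 2/3 > 0, so some outcome avoids every A_i.

37·p = 1/3 ≈ 0.333333; existence CERTIFIED by the union bound.


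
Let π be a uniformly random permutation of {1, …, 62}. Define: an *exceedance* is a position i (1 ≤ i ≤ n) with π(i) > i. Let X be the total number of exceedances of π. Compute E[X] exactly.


Write X = Σ_{i=1}^{62} X_i, where X_i = 1_{π(i) > i}.
For each fixed i, π(i) is uniform over {1, …, 62} (marginal of a uniform permutation), so P[π(i) > i] = (n − i)/n. Summing: Σ_{i=1}^{62} (n − i)/n = (0 + 1 + … + 61)/62 = 62(62 − 1)/(2·62) = (62 − 1)/2.
Hence E[X] = Σ_{i=1}^{62} (62 − i)/62 = 61/2 ≈ 30.5000.

E[X] = 61/2 = 30.5000.


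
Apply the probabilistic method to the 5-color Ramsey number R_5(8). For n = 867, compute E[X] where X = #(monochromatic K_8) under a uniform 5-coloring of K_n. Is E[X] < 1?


E[X] = C(867, 8) · 5^{1 − 28} = 7665949963452117060 · 5^{−27} = 7665949963452117060/7450580596923828125.
As a reduced fraction: E[X] = 1533189992690423412/1490116119384765625 ≈ 1.028906.
Is E[X] < 1? NO.
Since E[X] ≥ 1, the first-moment bound is inconclusive at n = 867; it does NOT by itself certify R_5(8) > 867.

E[X] = 1533189992690423412/1490116119384765625 ≈ 1.028906; E[X] ≥ 1; first-moment method inconclusive here.


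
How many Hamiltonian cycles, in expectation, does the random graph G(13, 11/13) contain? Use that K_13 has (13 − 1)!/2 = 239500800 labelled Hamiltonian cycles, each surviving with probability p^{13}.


K_13 has (13 − 1)!/2 = 239500800 labelled Hamiltonian cycles.
For each such Hamiltonian cycle H, let X_H = 1 if all 13 edges of H are present in G. Then P[X_H = 1] = p^{13} = (11/13)^{13} = 34522712143931/302875106592253.
Summing the indicators: E[X] = Σ_H E[X_H] = 239500800 · p^{13} = 239500800 · 34522712143931/302875106592253 = 8268217176641189644800/302875106592253.
Numerically: E[X] ≈ 2.7299e+07.

E[X] = 239500800 · (11/13)^{13} = 8268217176641189644800/302875106592253 ≈ 2.7299e+07.


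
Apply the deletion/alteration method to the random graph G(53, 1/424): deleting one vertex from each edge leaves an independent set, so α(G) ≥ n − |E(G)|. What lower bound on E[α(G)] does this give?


E[|E(G)|] = C(53, 2)·p = 1378 · (1/424) = 13/4.
E[α(G)] ≥ n − E[|E(G)|] = 53 − 13/4 = 199/4.
Numerically: ≈ 49.75000.
(This is only a lower bound; the true E[α(G)] may be larger.)

E[α(G)] ≥ 199/4 ≈ 49.75000.


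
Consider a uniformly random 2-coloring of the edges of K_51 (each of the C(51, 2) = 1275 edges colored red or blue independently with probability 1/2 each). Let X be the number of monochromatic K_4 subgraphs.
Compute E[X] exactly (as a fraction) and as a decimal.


Let X = Σ_S X_S over the C(51, 4) = 249900 subsets S of size 4, where X_S = 1 if the K_4 on S is monochromatic.
For a fixed S, the K_4 on S has C(4, 2) = 6 edges. P[all 6 edges red] = (1/2)^6, and likewise for blue, so P[monochromatic] = 2·(1/2)^6 = 2^{1 − 6} = 1/32.
Summing: E[X] = C(51, 4) · 2^{1 − 6} = 249900 · 1/32 = 62475/8.
Numerically: E[X] ≈ 7809.375000.

E[X] = C(51,4)·2^(1−C(4,2)) = 62475/8 ≈ 7809.375000.


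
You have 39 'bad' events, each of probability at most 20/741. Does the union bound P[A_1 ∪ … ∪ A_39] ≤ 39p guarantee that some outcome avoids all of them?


Union bound: P[∪_{i=1}^{39} A_i] ≤ Σ_i P[A_i] ≤ 39·p = 39·(20/741) = 20/19.
Numerically: 20/19 ≈ 1.053.
Is 20/19 < 1? NO.
Since the bound 20/19 is ≥ 1, the union bound is uninformative here; it does NOT by itself certify existence.

39·p = 20/19 ≈ 1.053; existence NOT certified by the union bound.


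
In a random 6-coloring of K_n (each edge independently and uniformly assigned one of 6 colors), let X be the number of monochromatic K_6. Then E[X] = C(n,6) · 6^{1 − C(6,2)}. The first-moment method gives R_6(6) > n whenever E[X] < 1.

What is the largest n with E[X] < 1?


We need C(n, 6) · 6^{1 − 15} < 1, i.e. C(n, 6) < 6^{15 − 1} = 78364164096.
Check values of n near the boundary:
  n = 197: C(197, 6) = 75176946208; 75176946208 < 78364164096? YES
  n = 198: C(198, 6) = 77526225777; 77526225777 < 78364164096? YES
  n = 199: C(199, 6) = 79936367511; 79936367511 < 78364164096? NO
The largest n with C(n, 6) < 78364164096 is n = 198 (where E[X] = 25842075259/26121388032 ≈ 0.989307). Hence R_6(6) > 198, i.e. R_6(6) ≥ 199.

Largest n = 198; hence R_6(6) > 198.


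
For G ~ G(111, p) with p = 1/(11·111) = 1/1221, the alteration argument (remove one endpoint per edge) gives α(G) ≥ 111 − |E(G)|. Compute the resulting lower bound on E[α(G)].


E[|E(G)|] = C(111, 2)·p = 6105 · (1/1221) = 5.
E[α(G)] ≥ n − E[|E(G)|] = 111 − 5 = 106.
Numerically: ≈ 106.0000.
(This is only a lower bound; the true E[α(G)] may be larger.)

E[α(G)] ≥ 106 ≈ 106.0000.


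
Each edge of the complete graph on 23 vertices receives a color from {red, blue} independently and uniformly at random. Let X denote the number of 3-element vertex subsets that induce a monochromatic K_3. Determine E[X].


Let X = Σ_S X_S over the C(23, 3) = 1771 subsets S of size 3, where X_S = 1 if the K_3 on S is monochromatic.
For a fixed S, the K_3 on S has C(3, 2) = 3 edges. P[all 3 edges red] = (1/2)^3, and likewise for blue, so P[monochromatic] = 2·(1/2)^3 = 2^{1 − 3} = 1/4.
By linearity: E[X] = C(23, 3) · 2^{1 − 3} = 1771 · 1/4 = 1771/4.
Numerically: E[X] ≈ 442.750.

E[X] = C(23,3)·2^(1−C(3,2)) = 1771/4 ≈ 442.750.


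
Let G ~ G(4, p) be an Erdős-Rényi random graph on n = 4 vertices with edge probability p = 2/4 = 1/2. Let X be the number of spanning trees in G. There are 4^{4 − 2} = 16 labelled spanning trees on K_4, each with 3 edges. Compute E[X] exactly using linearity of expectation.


K_4 has 4^{4 − 2} = 16 labelled spanning trees.
For each such spanning tree H, let X_H = 1 if all 3 edges of H are present in G. Then P[X_H = 1] = p^{3} = (1/2)^{3} = 1/8.
Summing the indicators: E[X] = Σ_H E[X_H] = 16 · p^{3} = 16 · 1/8 = 2.
Numerically: E[X] ≈ 2.

E[X] = 16 · (1/2)^{3} = 2 ≈ 2.


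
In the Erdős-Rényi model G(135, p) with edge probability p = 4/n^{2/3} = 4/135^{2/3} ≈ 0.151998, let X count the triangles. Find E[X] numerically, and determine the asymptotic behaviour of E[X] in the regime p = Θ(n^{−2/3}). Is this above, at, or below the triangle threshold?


Number of potential triangles: C(135, 3) = 400995.
Each occurs with probability p³ ≈ (0.151998)³ ≈ 3.51165981e-03.
By linearity: E[X] = C(135, 3)·p³ ≈ 400995 · 3.51165981e-03 ≈ 1408.158025.
Since α = 2/3 < 1, p = c/n^{2/3} ≫ 1/n is above the triangle threshold p ~ 1/n. Asymptotically E[X] ~ (c³/6)·n^{3(1−α)} = (4³/6)·n^{1} → ∞; triangles are abundant w.h.p.

E[X] ≈ 1408.158025; in regime p = Θ(1/n^{2/3}) E[X] diverges (above the triangle threshold p ~ 1/n).


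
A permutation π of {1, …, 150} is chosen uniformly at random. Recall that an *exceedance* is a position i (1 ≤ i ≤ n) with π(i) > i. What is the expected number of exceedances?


Write X = Σ_{i=1}^{150} X_i, where X_i = 1_{π(i) > i}.
For each fixed i, π(i) is uniform over {1, …, 150} (marginal of a uniform permutation), so P[π(i) > i] = (n − i)/n. Summing: Σ_{i=1}^{150} (n − i)/n = (0 + 1 + … + 149)/150 = 150(150 − 1)/(2·150) = (150 − 1)/2.
Hence E[X] = Σ_{i=1}^{150} (150 − i)/150 = 149/2 ≈ 74.5000.

E[X] = 149/2 = 74.5000.


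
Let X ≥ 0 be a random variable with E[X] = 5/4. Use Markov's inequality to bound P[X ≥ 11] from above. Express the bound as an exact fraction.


μ = E[X] = 5/4, a = 11.
Markov: P[X ≥ 11] ≤ μ/a = (5/4)/11 = 5/44.
Numerically: ≈ 0.1136.
(Since a = 11 > μ = 1.2500, the bound 5/44 is < 1 and informative.)

P[X ≥ 11] ≤ 5/44 ≈ 0.1136.


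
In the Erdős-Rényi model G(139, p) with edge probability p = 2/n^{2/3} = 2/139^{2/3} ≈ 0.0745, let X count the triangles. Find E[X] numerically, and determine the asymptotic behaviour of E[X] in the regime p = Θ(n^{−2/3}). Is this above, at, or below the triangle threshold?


Number of potential triangles: C(139, 3) = 437989.
Each occurs with probability p³ ≈ (0.0745)³ ≈ 4.14057e-04.
By linearity: E[X] = C(139, 3)·p³ ≈ 437989 · 4.14057e-04 ≈ 181.353.
Since α = 2/3 < 1, p = c/n^{2/3} ≫ 1/n is above the triangle threshold p ~ 1/n. Asymptotically E[X] ~ (c³/6)·n^{3(1−α)} = (2³/6)·n^{1} → ∞; triangles are abundant w.h.p.

E[X] ≈ 181.353; in regime p = Θ(1/n^{2/3}) E[X] diverges (above the triangle threshold p ~ 1/n).


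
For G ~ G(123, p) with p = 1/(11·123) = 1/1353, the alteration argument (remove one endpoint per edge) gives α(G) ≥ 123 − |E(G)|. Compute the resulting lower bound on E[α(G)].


E[|E(G)|] = C(123, 2)·p = 7503 · (1/1353) = 61/11.
E[α(G)] ≥ n − E[|E(G)|] = 123 − 61/11 = 1292/11.
Numerically: ≈ 117.455.
(This is only a lower bound; the true E[α(G)] may be larger.)

E[α(G)] ≥ 1292/11 ≈ 117.455.


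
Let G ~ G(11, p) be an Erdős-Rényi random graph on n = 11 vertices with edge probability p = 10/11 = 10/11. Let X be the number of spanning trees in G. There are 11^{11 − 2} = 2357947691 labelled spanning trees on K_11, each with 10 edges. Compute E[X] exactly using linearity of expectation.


K_11 has 11^{11 − 2} = 2357947691 labelled spanning trees.
For each such spanning tree H, let X_H = 1 if all 10 edges of H are present in G. Then P[X_H = 1] = p^{10} = (10/11)^{10} = 10000000000/25937424601.
Summing the indicators: E[X] = Σ_H E[X_H] = 2357947691 · p^{10} = 2357947691 · 10000000000/25937424601 = 10000000000/11.
Numerically: E[X] ≈ 9.09091e+08.

E[X] = 2357947691 · (10/11)^{10} = 10000000000/11 ≈ 9.09091e+08.


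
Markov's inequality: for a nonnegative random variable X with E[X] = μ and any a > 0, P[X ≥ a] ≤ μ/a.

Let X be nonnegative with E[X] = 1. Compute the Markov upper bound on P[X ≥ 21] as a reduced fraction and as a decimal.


μ = E[X] = 1, a = 21.
Markov: P[X ≥ 21] ≤ μ/a = (1)/21 = 1/21.
Numerically: ≈ 0.04762.
(Since a = 21 > μ = 1.00000, the bound 1/21 is < 1 and informative.)

P[X ≥ 21] ≤ 1/21 ≈ 0.04762.


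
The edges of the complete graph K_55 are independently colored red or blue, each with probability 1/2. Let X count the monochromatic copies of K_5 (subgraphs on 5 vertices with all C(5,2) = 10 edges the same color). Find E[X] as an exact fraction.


Let X = Σ_S X_S over the C(55, 5) = 3478761 subsets S of size 5, where X_S = 1 if the K_5 on S is monochromatic.
For a fixed S, the K_5 on S has C(5, 2) = 10 edges. P[all 10 edges red] = (1/2)^10, and likewise for blue, so P[monochromatic] = 2·(1/2)^10 = 2^{1 − 10} = 1/512.
By linearity of expectation: E[X] = C(55, 5) · 2^{1 − 10} = 3478761 · 1/512 = 3478761/512.
Numerically: E[X] ≈ 6794.455.

E[X] = C(55,5)·2^(1−C(5,2)) = 3478761/512 ≈ 6794.455.


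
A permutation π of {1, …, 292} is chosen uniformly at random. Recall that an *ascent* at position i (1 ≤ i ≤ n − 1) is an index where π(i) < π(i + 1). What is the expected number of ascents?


Write X = Σ X_I over i = 1, …, 291, with X_I the indicator of one ascent.
There are 291 indicators.
For each fixed i, the pair (π(i), π(i+1)) is a uniformly random ordered pair of distinct values from {1, …, 292}; by symmetry P[π(i) < π(i+1)] = 1/2.
By linearity: E[X] = 291 · (1/2) = (292 − 1) · (1/2) = 291/2 ≈ 145.500000.

E[X] = 291/2 = 145.500000.


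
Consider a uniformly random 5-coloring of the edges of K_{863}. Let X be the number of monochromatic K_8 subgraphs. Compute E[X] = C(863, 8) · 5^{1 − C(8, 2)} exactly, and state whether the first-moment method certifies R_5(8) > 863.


E[X] = C(863, 8) · 5^{1 − 28} = 7386423071602617757 · 5^{−27} = 7386423071602617757/7450580596923828125.
As a reduced fraction: E[X] = 7386423071602617757/7450580596923828125 ≈ 0.9913889.
Is E[X] < 1? YES.
Since E[X] < 1, there exists a 5-coloring of K_{863} with no monochromatic K_8; hence R_5(8) > 863.

E[X] = 7386423071602617757/7450580596923828125 ≈ 0.9913889; E[X] < 1, so R_5(8) > 863.


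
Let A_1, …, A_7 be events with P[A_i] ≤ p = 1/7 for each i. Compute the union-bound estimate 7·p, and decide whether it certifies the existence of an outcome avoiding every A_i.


Union bound: P[∪_{i=1}^{7} A_i] ≤ Σ_i P[A_i] ≤ 7·p = 7·(1/7) = 1.
Numerically: 1 ≈ 1.00000.
Is 1 < 1? NO.
Since the bound 1 is ≥ 1, the union bound is uninformative here; it does NOT by itself certify existence.

7·p = 1 ≈ 1.00000; existence NOT certified by the union bound.


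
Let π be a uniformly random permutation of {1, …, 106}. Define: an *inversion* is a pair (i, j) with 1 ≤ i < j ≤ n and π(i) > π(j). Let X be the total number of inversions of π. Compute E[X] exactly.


Write X = Σ X_I over the C(106, 2) = 5565 pairs i < j, with X_I the indicator of one inversion.
There are 5565 indicators.
For each fixed pair i < j, the values π(i) and π(j) are two distinct elements of {1, …, 106} in uniformly random order; by symmetry P[π(i) > π(j)] = 1/2.
By linearity: E[X] = 5565 · (1/2) = C(106, 2) · (1/2) = 5565/2 = 5565/2 ≈ 2782.500.

E[X] = 5565/2 = 2782.500.


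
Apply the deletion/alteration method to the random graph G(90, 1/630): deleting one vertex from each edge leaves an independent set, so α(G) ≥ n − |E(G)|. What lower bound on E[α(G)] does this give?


E[|E(G)|] = C(90, 2)·p = 4005 · (1/630) = 89/14.
E[α(G)] ≥ n − E[|E(G)|] = 90 − 89/14 = 1171/14.
Numerically: ≈ 83.643.
(This is only a lower bound; the true E[α(G)] may be larger.)

E[α(G)] ≥ 1171/14 ≈ 83.643.


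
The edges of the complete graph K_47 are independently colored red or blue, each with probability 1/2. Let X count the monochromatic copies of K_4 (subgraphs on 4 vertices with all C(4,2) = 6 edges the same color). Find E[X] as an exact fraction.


Let X = Σ_S X_S over the C(47, 4) = 178365 subsets S of size 4, where X_S = 1 if the K_4 on S is monochromatic.
For a fixed S, the K_4 on S has C(4, 2) = 6 edges. P[all 6 edges red] = (1/2)^6, and likewise for blue, so P[monochromatic] = 2·(1/2)^6 = 2^{1 − 6} = 1/32.
By linearity: E[X] = C(47, 4) · 2^{1 − 6} = 178365 · 1/32 = 178365/32.
Numerically: E[X] ≈ 5573.906250.

E[X] = C(47,4)·2^(1−C(4,2)) = 178365/32 ≈ 5573.906250.


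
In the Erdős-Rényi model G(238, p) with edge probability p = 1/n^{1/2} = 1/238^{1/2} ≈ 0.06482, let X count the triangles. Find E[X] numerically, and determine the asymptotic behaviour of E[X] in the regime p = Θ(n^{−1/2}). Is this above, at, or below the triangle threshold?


Number of potential triangles: C(238, 3) = 2218636.
Each occurs with probability p³ ≈ (0.06482)³ ≈ 2.7235451e-04.
By linearity: E[X] = C(238, 3)·p³ ≈ 2218636 · 2.7235451e-04 ≈ 604.25551.
Since α = 1/2 < 1, p = c/n^{1/2} ≫ 1/n is above the triangle threshold p ~ 1/n. Asymptotically E[X] ~ (c³/6)·n^{3(1−α)} = (1³/6)·n^{1.5} → ∞; triangles are abundant w.h.p.

E[X] ≈ 604.25551; in regime p = Θ(1/n^{1/2}) E[X] diverges (above the triangle threshold p ~ 1/n).


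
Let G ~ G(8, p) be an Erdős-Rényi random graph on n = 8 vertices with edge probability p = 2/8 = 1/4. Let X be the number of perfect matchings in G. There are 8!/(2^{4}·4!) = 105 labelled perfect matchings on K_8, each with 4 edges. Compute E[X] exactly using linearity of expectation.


K_8 has 8!/(2^{4}·4!) = 105 labelled perfect matchings.
For each such perfect matching H, let X_H = 1 if all 4 edges of H are present in G. Then P[X_H = 1] = p^{4} = (1/4)^{4} = 1/256.
By linearity of expectation: E[X] = Σ_H E[X_H] = 105 · p^{4} = 105 · 1/256 = 105/256.
Numerically: E[X] ≈ 0.410156.

E[X] = 105 · (1/4)^{4} = 105/256 ≈ 0.410156.


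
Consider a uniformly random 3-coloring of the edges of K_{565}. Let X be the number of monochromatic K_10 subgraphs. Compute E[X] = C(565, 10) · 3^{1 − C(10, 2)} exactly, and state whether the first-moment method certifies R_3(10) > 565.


E[X] = C(565, 10) · 3^{1 − 45} = 843210704398024361828 · 3^{−44} = 843210704398024361828/984770902183611232881.
As a reduced fraction: E[X] = 843210704398024361828/984770902183611232881 ≈ 0.856.
Is E[X] < 1? YES.
Since E[X] < 1, there exists a 3-coloring of K_{565} with no monochromatic K_10; hence R_3(10) > 565.

E[X] = 843210704398024361828/984770902183611232881 ≈ 0.856; E[X] < 1, so R_3(10) > 565.


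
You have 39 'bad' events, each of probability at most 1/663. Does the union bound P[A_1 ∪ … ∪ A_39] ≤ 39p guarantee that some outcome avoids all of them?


Union bound: P[∪_{i=1}^{39} A_i] ≤ Σ_i P[A_i] ≤ 39·p = 39·(1/663) = 1/17.
Numerically: 1/17 ≈ 0.058824.
Is 1/17 < 1? YES.
Since P[∪ A_i] ≤ 1/17 < 1, the complement has P[∩ A_i^c] ≥ 1 − 1/17 = 16/17 > 0, so some outcome avoids every A_i.

39·p = 1/17 ≈ 0.058824; existence CERTIFIED by the union bound.


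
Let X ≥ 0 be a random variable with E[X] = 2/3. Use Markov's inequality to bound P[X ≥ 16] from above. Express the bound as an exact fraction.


μ = E[X] = 2/3, a = 16.
Markov: P[X ≥ 16] ≤ μ/a = (2/3)/16 = 1/24.
Numerically: ≈ 0.041667.
(Since a = 16 > μ = 0.666667, the bound 1/24 is < 1 and informative.)

P[X ≥ 16] ≤ 1/24 ≈ 0.041667.


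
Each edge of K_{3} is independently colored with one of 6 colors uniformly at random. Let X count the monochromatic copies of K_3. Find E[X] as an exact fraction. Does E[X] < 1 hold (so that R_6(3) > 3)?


E[X] = C(3, 3) · 6^{1 − 3} = 1 · 6^{−2} = 1/36.
As a reduced fraction: E[X] = 1/36 ≈ 0.0277778.
Is E[X] < 1? YES.
Since E[X] < 1, there exists a 6-coloring of K_{3} with no monochromatic K_3; hence R_6(3) > 3.

E[X] = 1/36 ≈ 0.0277778; E[X] < 1, so R_6(3) > 3.


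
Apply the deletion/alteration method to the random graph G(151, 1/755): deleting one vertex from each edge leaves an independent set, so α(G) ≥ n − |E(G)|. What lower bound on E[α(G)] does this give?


E[|E(G)|] = C(151, 2)·p = 11325 · (1/755) = 15.
E[α(G)] ≥ n − E[|E(G)|] = 151 − 15 = 136.
Numerically: ≈ 136.000.
(This is only a lower bound; the true E[α(G)] may be larger.)

E[α(G)] ≥ 136 ≈ 136.000.


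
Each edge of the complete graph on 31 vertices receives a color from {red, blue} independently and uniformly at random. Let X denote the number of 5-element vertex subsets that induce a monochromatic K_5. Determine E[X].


Let X = Σ_S X_S over the C(31, 5) = 169911 subsets S of size 5, where X_S = 1 if the K_5 on S is monochromatic.
For a fixed S, the K_5 on S has C(5, 2) = 10 edges. P[all 10 edges red] = (1/2)^10, and likewise for blue, so P[monochromatic] = 2·(1/2)^10 = 2^{1 − 10} = 1/512.
By linearity of expectation: E[X] = C(31, 5) · 2^{1 − 10} = 169911 · 1/512 = 169911/512.
Numerically: E[X] ≈ 331.857.

E[X] = C(31,5)·2^(1−C(5,2)) = 169911/512 ≈ 331.857.


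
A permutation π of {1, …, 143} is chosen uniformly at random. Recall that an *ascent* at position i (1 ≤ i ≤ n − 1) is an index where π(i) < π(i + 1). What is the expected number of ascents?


Write X = Σ X_I over i = 1, …, 142, with X_I the indicator of one ascent.
There are 142 indicators.
For each fixed i, the pair (π(i), π(i+1)) is a uniformly random ordered pair of distinct values from {1, …, 143}; by symmetry P[π(i) < π(i+1)] = 1/2.
By linearity: E[X] = 142 · (1/2) = (143 − 1) · (1/2) = 71 ≈ 71.00000.

E[X] = 71 = 71.00000.


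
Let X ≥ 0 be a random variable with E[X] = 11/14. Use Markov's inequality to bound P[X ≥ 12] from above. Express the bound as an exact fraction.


μ = E[X] = 11/14, a = 12.
Markov: P[X ≥ 12] ≤ μ/a = (11/14)/12 = 11/168.
Numerically: ≈ 0.0655.
(Since a = 12 > μ = 0.7857, the bound 11/168 is < 1 and informative.)

P[X ≥ 12] ≤ 11/168 ≈ 0.0655.


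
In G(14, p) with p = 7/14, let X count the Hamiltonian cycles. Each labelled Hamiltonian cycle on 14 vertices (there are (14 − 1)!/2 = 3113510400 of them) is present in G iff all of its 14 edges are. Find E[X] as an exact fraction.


K_14 has (14 − 1)!/2 = 3113510400 labelled Hamiltonian cycles.
For each such Hamiltonian cycle H, let X_H = 1 if all 14 edges of H are present in G. Then P[X_H = 1] = p^{14} = (1/2)^{14} = 1/16384.
By linearity of expectation: E[X] = Σ_H E[X_H] = 3113510400 · p^{14} = 3113510400 · 1/16384 = 6081075/32.
Numerically: E[X] ≈ 1.9003e+05.

E[X] = 3113510400 · (1/2)^{14} = 6081075/32 ≈ 1.9003e+05.


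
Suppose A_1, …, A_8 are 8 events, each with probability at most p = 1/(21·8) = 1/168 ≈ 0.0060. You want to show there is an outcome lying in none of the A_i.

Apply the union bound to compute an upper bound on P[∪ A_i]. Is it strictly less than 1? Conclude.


Union bound: P[∪_{i=1}^{8} A_i] ≤ Σ_i P[A_i] ≤ 8·p = 8·(1/168) = 1/21.
Numerically: 1/21 ≈ 0.0476.
Is 1/21 < 1? YES.
Since P[∪ A_i] ≤ 1/21 < 1, the complement has P[∩ A_i^c] ≥ 1 − 1/21 = 20/21 > 0, so some outcome avoids every A_i.

8·p = 1/21 ≈ 0.0476; existence CERTIFIED by the union bound.


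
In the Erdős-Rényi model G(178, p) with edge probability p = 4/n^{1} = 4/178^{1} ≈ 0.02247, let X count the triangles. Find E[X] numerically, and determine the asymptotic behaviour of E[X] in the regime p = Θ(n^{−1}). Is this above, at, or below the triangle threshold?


Number of potential triangles: C(178, 3) = 924176.
Each occurs with probability p³ ≈ (0.02247)³ ≈ 1.134802e-05.
By linearity: E[X] = C(178, 3)·p³ ≈ 924176 · 1.134802e-05 ≈ 10.4876.
Here α = 1, so p = 4/n is exactly at the triangle threshold p ~ 1/n. Asymptotically E[X] → c³/6 = 4³/6 = 32/3 ≈ 10.6667, a bounded constant. In this regime the triangle count is asymptotically Poisson(c³/6).

E[X] ≈ 10.4876; in regime p = Θ(1/n^{1}) E[X] stays bounded (at the triangle threshold p ~ 1/n).


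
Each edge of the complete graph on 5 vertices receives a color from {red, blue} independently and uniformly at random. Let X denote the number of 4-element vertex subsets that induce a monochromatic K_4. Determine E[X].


Let X = Σ_S X_S over the C(5, 4) = 5 subsets S of size 4, where X_S = 1 if the K_4 on S is monochromatic.
For a fixed S, the K_4 on S has C(4, 2) = 6 edges. P[all 6 edges red] = (1/2)^6, and likewise for blue, so P[monochromatic] = 2·(1/2)^6 = 2^{1 − 6} = 1/32.
By linearity of expectation: E[X] = C(5, 4) · 2^{1 − 6} = 5 · 1/32 = 5/32.
Numerically: E[X] ≈ 0.156250.

E[X] = C(5,4)·2^(1−C(4,2)) = 5/32 ≈ 0.156250.


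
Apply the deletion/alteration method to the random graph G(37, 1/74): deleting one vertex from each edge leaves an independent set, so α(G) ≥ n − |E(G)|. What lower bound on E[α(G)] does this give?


E[|E(G)|] = C(37, 2)·p = 666 · (1/74) = 9.
E[α(G)] ≥ n − E[|E(G)|] = 37 − 9 = 28.
Numerically: ≈ 28.000.
(This is only a lower bound; the true E[α(G)] may be larger.)

E[α(G)] ≥ 28 ≈ 28.000.


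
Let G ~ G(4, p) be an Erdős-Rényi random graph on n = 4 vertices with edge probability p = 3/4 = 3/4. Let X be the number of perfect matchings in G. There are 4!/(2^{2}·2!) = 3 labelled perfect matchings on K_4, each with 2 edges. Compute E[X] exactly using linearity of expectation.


K_4 has 4!/(2^{2}·2!) = 3 labelled perfect matchings.
For each such perfect matching H, let X_H = 1 if all 2 edges of H are present in G. Then P[X_H = 1] = p^{2} = (3/4)^{2} = 9/16.
Summing the indicators: E[X] = Σ_H E[X_H] = 3 · p^{2} = 3 · 9/16 = 27/16.
Numerically: E[X] ≈ 1.688.

E[X] = 3 · (3/4)^{2} = 27/16 ≈ 1.688.


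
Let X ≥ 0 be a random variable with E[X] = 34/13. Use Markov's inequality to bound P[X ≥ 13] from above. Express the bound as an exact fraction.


μ = E[X] = 34/13, a = 13.
Markov: P[X ≥ 13] ≤ μ/a = (34/13)/13 = 34/169.
Numerically: ≈ 0.201183.
(Since a = 13 > μ = 2.615385, the bound 34/169 is < 1 and informative.)

P[X ≥ 13] ≤ 34/169 ≈ 0.201183.


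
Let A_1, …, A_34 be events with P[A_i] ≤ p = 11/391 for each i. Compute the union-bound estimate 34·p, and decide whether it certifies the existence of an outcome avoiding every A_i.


Union bound: P[∪_{i=1}^{34} A_i] ≤ Σ_i P[A_i] ≤ 34·p = 34·(11/391) = 22/23.
Numerically: 22/23 ≈ 0.9565217.
Is 22/23 < 1? YES.
Since P[∪ A_i] ≤ 22/23 < 1, the complement has P[∩ A_i^c] ≥ 1 − 22/23 = 1/23 > 0, so some outcome avoids every A_i.

34·p = 22/23 ≈ 0.9565217; existence CERTIFIED by the union bound.


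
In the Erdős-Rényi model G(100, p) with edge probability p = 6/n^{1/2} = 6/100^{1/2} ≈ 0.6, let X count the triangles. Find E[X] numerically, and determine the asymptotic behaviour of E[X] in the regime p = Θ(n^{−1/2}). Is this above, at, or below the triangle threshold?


Number of potential triangles: C(100, 3) = 161700.
Each occurs with probability p³ ≈ (0.6)³ ≈ 2.160000e-01.
By linearity: E[X] = C(100, 3)·p³ ≈ 161700 · 2.160000e-01 ≈ 34927.2000.
Since α = 1/2 < 1, p = c/n^{1/2} ≫ 1/n is above the triangle threshold p ~ 1/n. Asymptotically E[X] ~ (c³/6)·n^{3(1−α)} = (6³/6)·n^{1.5} → ∞; triangles are abundant w.h.p.

E[X] ≈ 34927.2000; in regime p = Θ(1/n^{1/2}) E[X] diverges (above the triangle threshold p ~ 1/n).


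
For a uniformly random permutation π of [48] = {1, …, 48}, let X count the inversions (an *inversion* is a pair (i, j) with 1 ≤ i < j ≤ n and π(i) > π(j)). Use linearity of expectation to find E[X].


Write X = Σ X_I over the C(48, 2) = 1128 pairs i < j, with X_I the indicator of one inversion.
There are 1128 indicators.
For each fixed pair i < j, the values π(i) and π(j) are two distinct elements of {1, …, 48} in uniformly random order; by symmetry P[π(i) > π(j)] = 1/2.
By linearity: E[X] = 1128 · (1/2) = C(48, 2) · (1/2) = 1128/2 = 564 ≈ 564.000.

E[X] = 564 = 564.000.


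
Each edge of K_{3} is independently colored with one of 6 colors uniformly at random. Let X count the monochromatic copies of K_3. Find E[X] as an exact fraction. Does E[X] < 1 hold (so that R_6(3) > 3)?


E[X] = C(3, 3) · 6^{1 − 3} = 1 · 6^{−2} = 1/36.
As a reduced fraction: E[X] = 1/36 ≈ 0.0278.
Is E[X] < 1? YES.
Since E[X] < 1, there exists a 6-coloring of K_{3} with no monochromatic K_3; hence R_6(3) > 3.

E[X] = 1/36 ≈ 0.0278; E[X] < 1, so R_6(3) > 3.


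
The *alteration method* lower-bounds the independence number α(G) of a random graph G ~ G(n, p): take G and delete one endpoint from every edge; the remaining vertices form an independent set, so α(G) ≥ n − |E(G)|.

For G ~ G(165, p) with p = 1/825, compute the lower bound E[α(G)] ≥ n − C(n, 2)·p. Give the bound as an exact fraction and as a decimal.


E[|E(G)|] = C(165, 2)·p = 13530 · (1/825) = 82/5.
E[α(G)] ≥ n − E[|E(G)|] = 165 − 82/5 = 743/5.
Numerically: ≈ 148.6000.
(This is only a lower bound; the true E[α(G)] may be larger.)

E[α(G)] ≥ 743/5 ≈ 148.6000.


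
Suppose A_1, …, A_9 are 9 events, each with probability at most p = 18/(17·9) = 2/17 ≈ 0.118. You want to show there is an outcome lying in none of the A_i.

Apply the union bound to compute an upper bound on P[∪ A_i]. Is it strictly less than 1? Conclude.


Union bound: P[∪_{i=1}^{9} A_i] ≤ Σ_i P[A_i] ≤ 9·p = 9·(2/17) = 18/17.
Numerically: 18/17 ≈ 1.059.
Is 18/17 < 1? NO.
Since the bound 18/17 is ≥ 1, the union bound is uninformative here; it does NOT by itself certify existence.

9·p = 18/17 ≈ 1.059; existence NOT certified by the union bound.


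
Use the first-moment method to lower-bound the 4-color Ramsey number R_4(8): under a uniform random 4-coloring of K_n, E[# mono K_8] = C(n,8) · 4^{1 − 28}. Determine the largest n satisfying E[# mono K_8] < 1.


We need C(n, 8) · 4^{1 − 28} < 1, i.e. C(n, 8) < 4^{28 − 1} = 18014398509481984.
Check values of n near the boundary:
  n = 404: C(404, 8) = 16415071523485570; 16415071523485570 < 18014398509481984? YES
  n = 405: C(405, 8) = 16745853821188050; 16745853821188050 < 18014398509481984? YES
  n = 406: C(406, 8) = 17082453897995850; 17082453897995850 < 18014398509481984? YES
  n = 407: C(407, 8) = 17424959239309050; 17424959239309050 < 18014398509481984? YES
  n = 408: C(408, 8) = 17773458424095231; 17773458424095231 < 18014398509481984? YES
  n = 409: C(409, 8) = 18128041135797879; 18128041135797879 < 18014398509481984? NO
  n = 410: C(410, 8) = 18488798173326195; 18488798173326195 < 18014398509481984? NO
The largest n with C(n, 8) < 18014398509481984 is n = 408 (where E[X] = 17773458424095231/18014398509481984 ≈ 0.9866251). Hence R_4(8) > 408, i.e. R_4(8) ≥ 409.

Largest n = 408; hence R_4(8) > 408.


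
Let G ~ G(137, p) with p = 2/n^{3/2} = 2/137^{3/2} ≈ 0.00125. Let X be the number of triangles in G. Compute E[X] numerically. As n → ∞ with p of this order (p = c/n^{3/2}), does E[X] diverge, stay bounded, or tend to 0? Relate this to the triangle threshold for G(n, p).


Number of potential triangles: C(137, 3) = 419220.
Each occurs with probability p³ ≈ (0.00125)³ ≈ 1.94020e-09.
By linearity: E[X] = C(137, 3)·p³ ≈ 419220 · 1.94020e-09 ≈ 0.001.
Since α = 3/2 > 1, p = c/n^{3/2} = o(1/n) is below the triangle threshold p ~ 1/n. Asymptotically E[X] ~ (c³/6)·n^{3(1−α)} = (2³/6)·n^{-1.5} → 0, so by Markov's inequality G has no triangles w.h.p.

E[X] ≈ 0.001; in regime p = Θ(1/n^{3/2}) E[X] tends to 0 (below the triangle threshold p ~ 1/n).


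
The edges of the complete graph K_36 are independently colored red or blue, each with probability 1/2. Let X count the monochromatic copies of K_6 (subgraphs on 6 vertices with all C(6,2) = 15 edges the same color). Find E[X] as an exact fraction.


Let X = Σ_S X_S over the C(36, 6) = 1947792 subsets S of size 6, where X_S = 1 if the K_6 on S is monochromatic.
For a fixed S, the K_6 on S has C(6, 2) = 15 edges. P[all 15 edges red] = (1/2)^15, and likewise for blue, so P[monochromatic] = 2·(1/2)^15 = 2^{1 − 15} = 1/16384.
Summing: E[X] = C(36, 6) · 2^{1 − 15} = 1947792 · 1/16384 = 121737/1024.
Numerically: E[X] ≈ 118.883789.

E[X] = C(36,6)·2^(1−C(6,2)) = 121737/1024 ≈ 118.883789.
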